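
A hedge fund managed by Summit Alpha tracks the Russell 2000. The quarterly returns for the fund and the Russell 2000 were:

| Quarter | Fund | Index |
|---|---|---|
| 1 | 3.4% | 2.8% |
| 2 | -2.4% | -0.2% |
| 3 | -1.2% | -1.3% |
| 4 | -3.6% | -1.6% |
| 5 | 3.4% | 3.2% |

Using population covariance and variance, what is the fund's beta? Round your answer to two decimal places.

1.37

r̄p = -0.0800%,  r̄m = 0.5800%
Cov = Σ(rp − r̄p)(rm − r̄m) / 5 = 5.6864
Var(rm) = Σ(rm − r̄m)² / 5 = 4.1376
β = Cov / Var = 5.6864 / 4.1376 = 1.3743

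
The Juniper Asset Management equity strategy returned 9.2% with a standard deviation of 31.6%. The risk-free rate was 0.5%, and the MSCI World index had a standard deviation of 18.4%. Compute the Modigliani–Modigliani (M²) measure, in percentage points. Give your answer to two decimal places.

5.57

Sharpe = (Rp − Rf) / σp = (9.2% − 0.5%) / 31.6% = 0.2753
M² = Rf + Sharpe × σm = 0.5% + 0.2753 × 18.4% = 5.5655%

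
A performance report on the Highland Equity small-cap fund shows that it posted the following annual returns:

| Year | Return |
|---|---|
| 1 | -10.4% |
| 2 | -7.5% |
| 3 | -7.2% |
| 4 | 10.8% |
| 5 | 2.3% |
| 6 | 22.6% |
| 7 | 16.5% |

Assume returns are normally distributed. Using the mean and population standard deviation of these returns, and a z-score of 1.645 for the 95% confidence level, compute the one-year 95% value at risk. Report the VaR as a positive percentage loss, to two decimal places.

15.95

r̄ = (-10.4 − 7.5 − 7.2 + 10.8 + 2.3 + 22.6 + 16.5) / 7 = 27.10 / 7 = 3.8714%
Population std dev = √[1016.2743 / 7] = 12.0492%
VaR = −(r̄ − z·σ) = −(3.8714 − 1.645 × 12.0492) = −(-15.9495) = 15.9495%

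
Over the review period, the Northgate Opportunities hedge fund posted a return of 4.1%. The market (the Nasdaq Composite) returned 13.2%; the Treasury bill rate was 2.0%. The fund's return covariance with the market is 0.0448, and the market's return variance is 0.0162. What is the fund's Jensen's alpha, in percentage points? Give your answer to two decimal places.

-28.87

β = Cov / Var = 0.0448 / 0.0162 = 2.7654
E[R] = Rf + β(Rm − Rf) = 2.0% + 2.7654 × (13.2% − 2.0%) = 32.9725%
α = Rp − E[R] = 4.1% − 32.9725% = -28.8725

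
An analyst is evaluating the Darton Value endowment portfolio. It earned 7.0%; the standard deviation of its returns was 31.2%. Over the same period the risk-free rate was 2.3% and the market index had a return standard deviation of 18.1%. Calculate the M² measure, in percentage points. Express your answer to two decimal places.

Sharpe = (Rp − Rf) / σp = (7.0% − 2.3%) / 31.2% = 0.1506
M² = Rf + Sharpe × σm = 2.3% + 0.1506 × 18.1% = 5.0259%

5.03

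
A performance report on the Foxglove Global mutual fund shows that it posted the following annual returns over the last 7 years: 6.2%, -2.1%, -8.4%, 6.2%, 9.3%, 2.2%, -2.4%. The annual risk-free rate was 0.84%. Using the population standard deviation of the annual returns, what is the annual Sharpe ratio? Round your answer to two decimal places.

0.13

r̄ = (6.2 − 2.1 − 8.4 + 6.2 + 9.3 + 2.2 − 2.4) / 7 = 1.5714%
Σ(r − r̄)² = (6.2 − 1.5714)² + (-2.1 − 1.5714)² + (-8.4 − 1.5714)² + … = 231.6543
population σ = √(231.6543 / 7) = √33.0935 = 5.7527%
Sharpe = (r̄ − rf) / σ = (1.5714 − 0.84) / 5.7527 = 0.7314 / 5.7527 = 0.1271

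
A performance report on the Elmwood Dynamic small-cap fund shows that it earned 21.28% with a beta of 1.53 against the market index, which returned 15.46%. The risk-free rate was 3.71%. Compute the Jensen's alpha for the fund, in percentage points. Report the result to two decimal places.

CAPM expected return = Rf + β(Rm − Rf) = 3.71% + 1.53 × (15.46% − 3.71%) = 3.71 + 1.53 × 11.75 = 21.6875%
Jensen's α = Rp − E[R] = 21.28% − 21.6875% = -0.4075

-0.41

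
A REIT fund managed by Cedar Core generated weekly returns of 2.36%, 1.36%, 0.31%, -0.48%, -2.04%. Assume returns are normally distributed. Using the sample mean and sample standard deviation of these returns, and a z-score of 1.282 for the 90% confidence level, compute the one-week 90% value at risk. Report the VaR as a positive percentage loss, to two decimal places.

1.87

r̄ = (2.36 + 1.36 + 0.31 − 0.48 − 2.04) / 5 = 1.510 / 5 = 0.3020%
Σ(r − r̄)² = 11.4513; sample σ = √(11.4513/4) = 1.6920%
VaR = −(r̄ − z·σ) = −(0.3020 − 1.282 × 1.6920) = −(-1.8671) = 1.8671%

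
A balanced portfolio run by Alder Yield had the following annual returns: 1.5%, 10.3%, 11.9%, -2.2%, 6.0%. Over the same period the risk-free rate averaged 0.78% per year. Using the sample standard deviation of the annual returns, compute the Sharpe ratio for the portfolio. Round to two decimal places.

0.80

Mean return μ = 27.50 / 5 = 5.5000%
Sample σ = √[Σ(r − μ)² / 4] = √[139.5400 / 4] = √34.8850 = 5.9064%
Sharpe = (μ − rf) / σ = (5.5000 − 0.78) / 5.9064 = 4.7200 / 5.9064 = 0.7991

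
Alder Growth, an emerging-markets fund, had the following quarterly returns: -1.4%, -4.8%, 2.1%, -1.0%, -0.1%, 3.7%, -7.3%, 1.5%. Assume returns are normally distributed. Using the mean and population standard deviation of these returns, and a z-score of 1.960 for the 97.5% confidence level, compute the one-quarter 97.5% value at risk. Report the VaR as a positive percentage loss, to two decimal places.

r̄ = (-1.4 − 4.8 + 2.1 − 1 − 0.1 + 3.7 − 7.3 + 1.5) / 8 = -7.30 / 8 = -0.9125%
Σ(r − r̄)² = 92.9888; population σ = √(92.9888/8) = 3.4093%
VaR = −(r̄ − z·σ) = −(-0.9125 − 1.960 × 3.4093) = −(-7.5947) = 7.5947%

7.59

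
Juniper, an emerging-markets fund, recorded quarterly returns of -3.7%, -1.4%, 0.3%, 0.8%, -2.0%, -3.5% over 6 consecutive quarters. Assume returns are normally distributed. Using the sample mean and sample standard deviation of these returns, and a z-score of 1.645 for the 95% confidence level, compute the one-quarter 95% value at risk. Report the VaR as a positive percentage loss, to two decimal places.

4.67

Mean return r̄ = -9.50 / 6 = -1.5833%
Sample std dev = √[17.5883 / 5] = 1.8755%
VaR = −(r̄ − z·σ) = −(-1.5833 − 1.645 × 1.8755) = −(-4.6685) = 4.6685%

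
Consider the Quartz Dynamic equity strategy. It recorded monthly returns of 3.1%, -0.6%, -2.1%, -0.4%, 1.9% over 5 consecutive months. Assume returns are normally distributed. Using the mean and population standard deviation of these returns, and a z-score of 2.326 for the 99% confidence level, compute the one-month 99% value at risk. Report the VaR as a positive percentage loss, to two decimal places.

r̄ = (3.1 − 0.6 − 2.1 − 0.4 + 1.9) / 5 = 1.90 / 5 = 0.3800%
Σ(r − r̄)² = 17.4280; population σ = √(17.4280/5) = 1.8670%
VaR = −(r̄ − z·σ) = −(0.3800 − 2.326 × 1.8670) = −(-3.9626) = 3.9626%

3.96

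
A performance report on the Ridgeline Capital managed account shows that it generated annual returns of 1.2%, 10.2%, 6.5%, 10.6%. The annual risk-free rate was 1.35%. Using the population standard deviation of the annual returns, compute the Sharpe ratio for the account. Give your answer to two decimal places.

Mean return μ = 28.50 / 4 = 7.1250%
Population std dev = √[57.0275 / 4] = 3.7758%
Sharpe = (μ − rf) / σ = (7.1250 − 1.35) / 3.7758 = 5.7750 / 3.7758 = 1.5295

1.53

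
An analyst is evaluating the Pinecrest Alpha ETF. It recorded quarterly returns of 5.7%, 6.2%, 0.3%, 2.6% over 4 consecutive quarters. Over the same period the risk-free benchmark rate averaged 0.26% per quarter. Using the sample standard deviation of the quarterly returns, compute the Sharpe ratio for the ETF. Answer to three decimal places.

Mean return μ = 14.80 / 4 = 3.7000%
Sample σ = √[Σ(r − μ)² / 3] = √[23.0200 / 3] = √7.6733 = 2.7701%
Sharpe = (μ − rf) / σ = (3.7000 − 0.26) / 2.7701 = 3.4400 / 2.7701 = 1.2418

1.242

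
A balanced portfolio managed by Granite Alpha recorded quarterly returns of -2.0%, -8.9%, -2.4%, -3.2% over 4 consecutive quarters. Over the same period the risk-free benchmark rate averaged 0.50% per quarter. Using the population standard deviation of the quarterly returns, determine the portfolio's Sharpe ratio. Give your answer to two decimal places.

r̄ = (-2 − 8.9 − 2.4 − 3.2) / 4 = -4.1250%
Σ(r − r̄)² = 31.1475; population σ = √(31.1475/4) = 2.7905%
Sharpe = (r̄ − rf) / σ = (-4.1250 − 0.5) / 2.7905 = -4.6250 / 2.7905 = -1.6574

-1.66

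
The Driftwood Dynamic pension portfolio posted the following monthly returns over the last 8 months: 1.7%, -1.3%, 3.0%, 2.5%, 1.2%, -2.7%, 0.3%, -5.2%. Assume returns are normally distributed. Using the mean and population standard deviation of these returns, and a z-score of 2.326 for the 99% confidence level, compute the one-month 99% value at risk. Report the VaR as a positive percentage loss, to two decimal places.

μ = (1.7 − 1.3 + 3 + 2.5 + 1.2 − 2.7 + 0.3 − 5.2) / 8 = -0.50 / 8 = -0.0625%
Population σ = √[Σ(r − μ)² / 8] = √[55.6588 / 8] = √6.9574 = 2.6377%
VaR = −(μ − z·σ) = −(-0.0625 − 2.326 × 2.6377) = −(-6.1978) = 6.1978%

6.20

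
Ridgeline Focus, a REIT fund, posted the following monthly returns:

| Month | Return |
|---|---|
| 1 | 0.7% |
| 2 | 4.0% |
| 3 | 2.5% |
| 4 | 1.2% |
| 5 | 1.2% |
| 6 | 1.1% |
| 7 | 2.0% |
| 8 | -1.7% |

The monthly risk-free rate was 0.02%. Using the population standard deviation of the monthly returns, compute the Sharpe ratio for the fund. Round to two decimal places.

Mean return r̄ = 11.00 / 8 = 1.3750%
Σ(r − r̄)² = (0.7 − 1.3750)² + (4 − 1.3750)² + (2.5 − 1.3750)² + … = 18.5950
σ = √[18.5950 / 8] = 1.5246%
Sharpe = (r̄ − rf) / σ = (1.3750 − 0.02) / 1.5246 = 1.3550 / 1.5246 = 0.8888

0.89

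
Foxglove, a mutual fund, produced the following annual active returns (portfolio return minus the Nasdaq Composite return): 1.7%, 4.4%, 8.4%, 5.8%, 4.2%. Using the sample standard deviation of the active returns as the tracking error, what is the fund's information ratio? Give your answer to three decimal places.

1.999

μ = (1.7 + 4.4 + 8.4 + 5.8 + 4.2) / 5 = 24.50 / 5 = 4.9000%
Sample σ = √[Σ(r − μ)² / 4] = √[24.0400 / 4] = √6.0100 = 2.4515%
IR = μ / tracking error = 4.9000 / 2.4515 = 1.9988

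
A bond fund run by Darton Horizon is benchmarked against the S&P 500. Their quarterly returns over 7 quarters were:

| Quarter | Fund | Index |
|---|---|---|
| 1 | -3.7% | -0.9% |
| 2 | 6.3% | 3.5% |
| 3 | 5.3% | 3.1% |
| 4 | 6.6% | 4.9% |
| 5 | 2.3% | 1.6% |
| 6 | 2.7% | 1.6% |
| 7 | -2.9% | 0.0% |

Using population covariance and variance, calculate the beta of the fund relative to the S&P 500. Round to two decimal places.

2.01

r̄p = 2.3714%,  r̄m = 1.9714%
Cov = Σ(rp − r̄p)(rm − r̄m) / 7 = 7.0606
Var(rm) = Σ(rm − r̄m)² / 7 = 3.5135
β = Cov / Var = 7.0606 / 3.5135 = 2.0096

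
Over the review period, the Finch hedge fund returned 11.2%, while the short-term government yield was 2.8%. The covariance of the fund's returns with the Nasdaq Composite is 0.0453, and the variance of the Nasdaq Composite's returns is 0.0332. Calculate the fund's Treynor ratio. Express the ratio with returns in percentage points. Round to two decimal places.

6.16

β = Cov / Var = 0.0453 / 0.0332 = 1.3645
Treynor = (Rp − Rf) / β = (11.2% − 2.8%) / 1.3645 = 8.40 / 1.3645 = 6.1561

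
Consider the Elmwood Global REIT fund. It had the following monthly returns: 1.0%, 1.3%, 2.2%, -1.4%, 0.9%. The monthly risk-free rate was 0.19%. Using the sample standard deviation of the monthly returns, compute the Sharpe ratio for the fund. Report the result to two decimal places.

0.46

r̄ = (1 + 1.3 + 2.2 − 1.4 + 0.9) / 5 = 4.00 / 5 = 0.8000%
Σ(r − r̄)² = (1 − 0.8000)² + (1.3 − 0.8000)² + (2.2 − 0.8000)² + … = 7.1000
σ = √[7.1000 / 4] = 1.3323%
Sharpe = (r̄ − rf) / σ = (0.8000 − 0.19) / 1.3323 = 0.6100 / 1.3323 = 0.4579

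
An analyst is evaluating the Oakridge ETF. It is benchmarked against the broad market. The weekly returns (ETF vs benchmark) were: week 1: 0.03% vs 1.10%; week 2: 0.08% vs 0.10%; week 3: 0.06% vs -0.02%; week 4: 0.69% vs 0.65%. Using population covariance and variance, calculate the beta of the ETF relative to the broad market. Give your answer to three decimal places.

0.118

r̄p = 0.2150%,  r̄m = 0.4575%
Cov = Σ(rp − r̄p)(rm − r̄m) / 4 = 0.0237
Var(rm) = Σ(rm − r̄m)² / 4 = 0.2014
β = Cov / Var = 0.0237 / 0.2014 = 0.1177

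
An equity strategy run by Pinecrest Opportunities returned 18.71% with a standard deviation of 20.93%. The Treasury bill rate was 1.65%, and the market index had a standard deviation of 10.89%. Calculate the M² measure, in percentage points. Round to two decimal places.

Sharpe = (Rp − Rf) / σp = (18.71% − 1.65%) / 20.93% = 0.8151
M² = Rf + Sharpe × σm = 1.65% + 0.8151 × 10.89% = 10.5264%

10.53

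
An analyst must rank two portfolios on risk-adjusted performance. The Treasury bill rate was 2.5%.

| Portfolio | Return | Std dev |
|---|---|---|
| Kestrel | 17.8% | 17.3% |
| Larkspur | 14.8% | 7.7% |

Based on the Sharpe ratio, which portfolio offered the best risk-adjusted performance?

Larkspur

Kestrel: Sharpe ratio = (17.8% − 2.5%) / 17.3% = 0.884
Larkspur: Sharpe ratio = (14.8% − 2.5%) / 7.7% = 1.597
Highest: Larkspur (1.597).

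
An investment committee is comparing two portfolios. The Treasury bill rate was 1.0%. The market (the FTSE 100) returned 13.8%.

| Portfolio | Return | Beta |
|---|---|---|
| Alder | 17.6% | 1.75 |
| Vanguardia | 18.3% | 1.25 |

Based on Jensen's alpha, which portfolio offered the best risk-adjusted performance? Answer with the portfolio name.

Alder: α = 17.6% − [1.0% + 1.75 × (13.8% − 1.0%)] = -5.800
Vanguardia: α = 18.3% − [1.0% + 1.25 × (13.8% − 1.0%)] = 1.300
Highest: Vanguardia (1.300).

Vanguardia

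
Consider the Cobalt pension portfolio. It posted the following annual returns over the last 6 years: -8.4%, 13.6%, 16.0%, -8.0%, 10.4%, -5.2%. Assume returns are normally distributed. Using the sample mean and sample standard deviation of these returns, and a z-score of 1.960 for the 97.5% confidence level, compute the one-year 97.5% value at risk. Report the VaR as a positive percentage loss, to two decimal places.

r̄ = (-8.4 + 13.6 + 16 − 8 + 10.4 − 5.2) / 6 = 18.40 / 6 = 3.0667%
Σ(r − r̄)² = (-8.4 − 3.0667)² + (13.6 − 3.0667)² + (16 − 3.0667)² + … = 654.2933
sample σ = √(654.2933 / 5) = √130.8587 = 11.4393%
VaR = −(r̄ − z·σ) = −(3.0667 − 1.960 × 11.4393) = −(-19.3543) = 19.3543%

19.35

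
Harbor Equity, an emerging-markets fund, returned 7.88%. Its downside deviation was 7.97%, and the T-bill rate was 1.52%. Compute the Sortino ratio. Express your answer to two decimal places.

0.80

Sortino = (Rp − Rf) / σd = (7.88% − 1.52%) / 7.97% = 6.36% / 7.97% = 0.7980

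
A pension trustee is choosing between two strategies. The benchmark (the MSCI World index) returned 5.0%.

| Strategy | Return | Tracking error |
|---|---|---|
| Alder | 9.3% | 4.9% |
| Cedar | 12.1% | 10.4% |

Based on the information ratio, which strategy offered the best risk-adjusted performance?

Alder

Alder: IR = (9.3% − 5.0%) / 4.9% = 0.878
Cedar: IR = (12.1% − 5.0%) / 10.4% = 0.683
Highest: Alder (0.878).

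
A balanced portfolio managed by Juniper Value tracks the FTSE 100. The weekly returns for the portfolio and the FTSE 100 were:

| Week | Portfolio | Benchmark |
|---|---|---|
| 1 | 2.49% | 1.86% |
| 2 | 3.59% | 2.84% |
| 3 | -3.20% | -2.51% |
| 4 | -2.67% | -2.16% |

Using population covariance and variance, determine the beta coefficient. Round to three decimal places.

1.273

r̄p = 0.0525%,  r̄m = 0.0075%
Cov = Σ(rp − r̄p)(rm − r̄m) / 4 = 7.1562
Var(rm) = Σ(rm − r̄m)² / 4 = 5.6227
β = Cov / Var = 7.1562 / 5.6227 = 1.2727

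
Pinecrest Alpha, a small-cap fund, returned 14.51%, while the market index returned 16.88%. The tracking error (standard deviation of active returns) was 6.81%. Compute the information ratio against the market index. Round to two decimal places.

-0.35

IR = (Rp − Rb) / TE = (14.51% − 16.88%) / 6.81% = -2.37% / 6.81% = -0.3480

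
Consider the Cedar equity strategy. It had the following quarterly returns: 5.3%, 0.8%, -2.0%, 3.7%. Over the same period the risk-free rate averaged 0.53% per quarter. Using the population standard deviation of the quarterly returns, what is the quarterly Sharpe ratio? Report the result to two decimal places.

0.51

r̄ = (5.3 + 0.8 − 2 + 3.7) / 4 = 1.9500%
Σ(r − r̄)² = (5.3 − 1.9500)² + (0.8 − 1.9500)² + (-2 − 1.9500)² + … = 31.2100
population σ = √(31.2100 / 4) = √7.8025 = 2.7933%
Sharpe = (r̄ − rf) / σ = (1.9500 − 0.53) / 2.7933 = 1.4200 / 2.7933 = 0.5084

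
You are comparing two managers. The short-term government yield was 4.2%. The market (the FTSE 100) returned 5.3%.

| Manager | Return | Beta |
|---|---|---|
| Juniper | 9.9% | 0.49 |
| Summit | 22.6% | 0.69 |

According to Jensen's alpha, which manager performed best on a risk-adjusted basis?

Juniper: α = 9.9% − [4.2% + 0.49 × (5.3% − 4.2%)] = 5.161
Summit: α = 22.6% − [4.2% + 0.69 × (5.3% − 4.2%)] = 17.641
Highest: Summit (17.641).

Summit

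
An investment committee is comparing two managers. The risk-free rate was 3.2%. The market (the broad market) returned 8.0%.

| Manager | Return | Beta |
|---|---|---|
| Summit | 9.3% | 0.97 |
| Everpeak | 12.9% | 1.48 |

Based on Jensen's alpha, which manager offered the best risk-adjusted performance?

Everpeak

Summit: α = 9.3% − [3.2% + 0.97 × (8.0% − 3.2%)] = 1.444
Everpeak: α = 12.9% − [3.2% + 1.48 × (8.0% − 3.2%)] = 2.596
Highest: Everpeak (2.596).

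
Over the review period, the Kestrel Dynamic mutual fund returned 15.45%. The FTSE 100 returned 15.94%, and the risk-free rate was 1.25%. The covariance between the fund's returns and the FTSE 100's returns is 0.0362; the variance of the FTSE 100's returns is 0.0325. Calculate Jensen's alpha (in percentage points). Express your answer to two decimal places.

-2.16

β = Cov / Var = 0.0362 / 0.0325 = 1.1138
E[R] = Rf + β(Rm − Rf) = 1.25% + 1.1138 × (15.94% − 1.25%) = 17.6117%
α = Rp − E[R] = 15.45% − 17.6117% = -2.1617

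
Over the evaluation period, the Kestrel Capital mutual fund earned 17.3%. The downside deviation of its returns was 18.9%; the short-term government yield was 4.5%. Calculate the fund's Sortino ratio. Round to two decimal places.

Sortino = (Rp − Rf) / σd = (17.3% − 4.5%) / 18.9% = 12.80% / 18.9% = 0.6772

0.68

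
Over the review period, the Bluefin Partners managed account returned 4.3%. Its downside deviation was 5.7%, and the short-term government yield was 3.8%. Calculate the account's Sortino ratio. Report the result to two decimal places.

0.09

Sortino = (Rp − Rf) / σd = (4.3% − 3.8%) / 5.7% = 0.50% / 5.7% = 0.0877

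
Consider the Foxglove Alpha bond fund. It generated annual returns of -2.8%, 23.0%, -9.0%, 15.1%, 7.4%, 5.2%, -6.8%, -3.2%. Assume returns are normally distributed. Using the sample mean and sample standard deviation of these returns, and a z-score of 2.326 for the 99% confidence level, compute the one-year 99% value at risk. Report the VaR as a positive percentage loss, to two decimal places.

μ = (-2.8 + 23 − 9 + 15.1 + 7.4 + 5.2 − 6.8 − 3.2) / 8 = 28.90 / 8 = 3.6125%
Σ(r − μ)² = (-2.8 − 3.6125)² + (23 − 3.6125)² + (-9 − 3.6125)² + … = 879.7288
σ = √[879.7288 / 7] = 11.2105%
VaR = −(μ − z·σ) = −(3.6125 − 2.326 × 11.2105) = −(-22.4631) = 22.4631%

22.46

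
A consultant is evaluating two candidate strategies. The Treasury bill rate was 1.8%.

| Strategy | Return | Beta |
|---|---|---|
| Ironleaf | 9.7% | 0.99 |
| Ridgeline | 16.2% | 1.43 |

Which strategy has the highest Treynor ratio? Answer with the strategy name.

Ironleaf: Treynor = (9.7% − 1.8%) / 0.99 = 7.980
Ridgeline: Treynor = (16.2% − 1.8%) / 1.43 = 10.070
Highest: Ridgeline (10.070).

Ridgeline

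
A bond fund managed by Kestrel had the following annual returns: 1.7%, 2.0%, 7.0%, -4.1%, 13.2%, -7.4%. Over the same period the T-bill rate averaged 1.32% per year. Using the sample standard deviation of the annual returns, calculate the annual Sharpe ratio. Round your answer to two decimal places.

0.10

r̄ = (1.7 + 2 + 7 − 4.1 + 13.2 − 7.4) / 6 = 2.0667%
Sample std dev = √[276.0733 / 5] = 7.4307%
Sharpe = (r̄ − rf) / σ = (2.0667 − 1.32) / 7.4307 = 0.7467 / 7.4307 = 0.1005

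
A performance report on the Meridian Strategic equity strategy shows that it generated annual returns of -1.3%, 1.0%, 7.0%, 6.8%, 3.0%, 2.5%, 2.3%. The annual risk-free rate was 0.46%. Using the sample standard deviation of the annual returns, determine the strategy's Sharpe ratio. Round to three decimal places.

r̄ = (-1.3 + 1 + 7 + 6.8 + 3 + 2.5 + 2.3) / 7 = 3.0429%
Σ(r − r̄)² = (-1.3 − 3.0429)² + (1 − 3.0429)² + … = 53.6571
σ = √[53.6571 / 6] = 2.9905%
Sharpe = (r̄ − rf) / σ = (3.0429 − 0.46) / 2.9905 = 2.5829 / 2.9905 = 0.8637

0.864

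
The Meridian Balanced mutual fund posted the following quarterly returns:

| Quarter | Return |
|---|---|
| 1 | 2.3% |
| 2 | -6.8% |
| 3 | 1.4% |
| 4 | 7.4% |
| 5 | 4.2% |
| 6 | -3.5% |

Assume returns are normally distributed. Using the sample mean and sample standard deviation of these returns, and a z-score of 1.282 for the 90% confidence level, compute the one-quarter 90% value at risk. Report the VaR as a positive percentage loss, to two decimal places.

5.80

r̄ = (2.3 − 6.8 + 1.4 + 7.4 + 4.2 − 3.5) / 6 = 5.00 / 6 = 0.8333%
Σ(r − r̄)² = 133.9733; sample σ = √(133.9733/5) = 5.1764%
VaR = −(r̄ − z·σ) = −(0.8333 − 1.282 × 5.1764) = −(-5.8028) = 5.8028%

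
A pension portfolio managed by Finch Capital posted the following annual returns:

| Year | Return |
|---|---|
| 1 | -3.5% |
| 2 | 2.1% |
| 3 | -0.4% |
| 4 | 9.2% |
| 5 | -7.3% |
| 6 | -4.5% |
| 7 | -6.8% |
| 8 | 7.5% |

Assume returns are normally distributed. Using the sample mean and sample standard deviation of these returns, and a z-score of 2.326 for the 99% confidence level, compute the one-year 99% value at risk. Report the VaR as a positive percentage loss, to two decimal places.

μ = (-3.5 + 2.1 − 0.4 + 9.2 − 7.3 − 4.5 − 6.8 + 7.5) / 8 = -3.70 / 8 = -0.4625%
Σ(r − μ)² = (-3.5 − (-0.4625))² + (2.1 − (-0.4625))² + (-0.4 − (-0.4625))² + … = 275.7788
σ = √[275.7788 / 7] = 6.2767%
VaR = −(μ − z·σ) = −(-0.4625 − 2.326 × 6.2767) = −(-15.0621) = 15.0621%

15.06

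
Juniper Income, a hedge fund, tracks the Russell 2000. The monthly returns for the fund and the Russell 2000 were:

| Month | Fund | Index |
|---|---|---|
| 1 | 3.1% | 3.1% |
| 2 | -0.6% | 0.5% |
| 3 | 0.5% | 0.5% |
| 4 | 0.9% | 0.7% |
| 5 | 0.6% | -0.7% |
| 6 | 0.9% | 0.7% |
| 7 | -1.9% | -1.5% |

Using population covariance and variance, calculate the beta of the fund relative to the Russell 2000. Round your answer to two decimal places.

0.95

r̄p = 0.5000%,  r̄m = 0.4714%
Cov = Σ(rp − r̄p)(rm − r̄m) / 7 = 1.6571
Var(rm) = Σ(rm − r̄m)² / 7 = 1.7535
β = Cov / Var = 1.6571 / 1.7535 = 0.9450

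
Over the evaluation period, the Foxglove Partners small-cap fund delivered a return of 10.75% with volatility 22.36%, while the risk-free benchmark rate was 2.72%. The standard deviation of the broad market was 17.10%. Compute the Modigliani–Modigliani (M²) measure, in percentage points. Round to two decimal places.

8.86

Sharpe = (Rp − Rf) / σp = (10.75% − 2.72%) / 22.36% = 0.3591
M² = Rf + Sharpe × σm = 2.72% + 0.3591 × 17.10% = 8.8606%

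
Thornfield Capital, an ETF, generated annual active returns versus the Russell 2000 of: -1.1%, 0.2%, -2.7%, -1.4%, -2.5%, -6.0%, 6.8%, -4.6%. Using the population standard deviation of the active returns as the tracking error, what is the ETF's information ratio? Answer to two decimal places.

r̄ = (-1.1 + 0.2 − 2.7 − 1.4 − 2.5 − 6 + 6.8 − 4.6) / 8 = -11.30 / 8 = -1.4125%
Population σ = √[Σ(r − r̄)² / 8] = √[104.1888 / 8] = √13.0236 = 3.6088%
IR = r̄ / tracking error = -1.4125 / 3.6088 = -0.3914

-0.39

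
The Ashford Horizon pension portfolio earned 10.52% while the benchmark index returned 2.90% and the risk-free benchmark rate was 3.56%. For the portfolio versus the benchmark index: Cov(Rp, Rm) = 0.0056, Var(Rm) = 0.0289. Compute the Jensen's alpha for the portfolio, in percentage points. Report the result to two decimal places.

7.09

β = Cov / Var = 0.0056 / 0.0289 = 0.1938
E[R] = Rf + β(Rm − Rf) = 3.56% + 0.1938 × (2.90% − 3.56%) = 3.4321%
α = Rp − E[R] = 10.52% − 3.4321% = 7.0879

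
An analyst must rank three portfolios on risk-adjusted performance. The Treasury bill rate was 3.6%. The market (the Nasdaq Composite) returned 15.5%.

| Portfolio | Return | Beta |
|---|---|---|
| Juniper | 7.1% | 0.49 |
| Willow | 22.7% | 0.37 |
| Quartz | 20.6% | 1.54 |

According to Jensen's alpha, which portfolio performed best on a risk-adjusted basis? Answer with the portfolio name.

Willow

Juniper: α = 7.1% − [3.6% + 0.49 × (15.5% − 3.6%)] = -2.331
Willow: α = 22.7% − [3.6% + 0.37 × (15.5% − 3.6%)] = 14.697
Quartz: α = 20.6% − [3.6% + 1.54 × (15.5% − 3.6%)] = -1.326
Highest: Willow (14.697).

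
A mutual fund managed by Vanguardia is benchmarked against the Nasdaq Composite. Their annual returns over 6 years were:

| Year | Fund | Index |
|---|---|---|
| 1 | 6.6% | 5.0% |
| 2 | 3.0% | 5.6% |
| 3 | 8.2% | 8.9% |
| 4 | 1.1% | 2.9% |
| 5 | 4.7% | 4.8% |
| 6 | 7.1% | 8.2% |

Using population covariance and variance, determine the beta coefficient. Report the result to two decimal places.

1.01

r̄p = 5.1167%,  r̄m = 5.9000%
Cov = Σ(rp − r̄p)(rm − r̄m) / 6 = 4.2700
Var(rm) = Σ(rm − r̄m)² / 6 = 4.2333
β = Cov / Var = 4.2700 / 4.2333 = 1.0087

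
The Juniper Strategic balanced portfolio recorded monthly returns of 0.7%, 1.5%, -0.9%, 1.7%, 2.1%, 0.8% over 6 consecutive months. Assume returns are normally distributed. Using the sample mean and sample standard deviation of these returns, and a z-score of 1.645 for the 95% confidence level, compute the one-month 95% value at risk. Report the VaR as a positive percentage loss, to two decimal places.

0.77

r̄ = (0.7 + 1.5 − 0.9 + 1.7 + 2.1 + 0.8) / 6 = 0.9833%
Σ(r − r̄)² = 5.6883; sample σ = √(5.6883/5) = 1.0666%
VaR = −(r̄ − z·σ) = −(0.9833 − 1.645 × 1.0666) = −(-0.7713) = 0.7713%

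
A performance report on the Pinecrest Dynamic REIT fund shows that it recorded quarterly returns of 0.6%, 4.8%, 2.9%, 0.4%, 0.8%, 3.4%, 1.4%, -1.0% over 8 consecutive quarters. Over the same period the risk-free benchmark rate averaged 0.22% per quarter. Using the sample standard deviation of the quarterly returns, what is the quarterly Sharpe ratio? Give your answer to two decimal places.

r̄ = (0.6 + 4.8 + 2.9 + 0.4 + 0.8 + 3.4 + 1.4 − 1) / 8 = 13.30 / 8 = 1.6625%
Σ(r − r̄)² = 25.0188; sample σ = √(25.0188/7) = 1.8905%
Sharpe = (r̄ − rf) / σ = (1.6625 − 0.22) / 1.8905 = 1.4425 / 1.8905 = 0.7630

0.76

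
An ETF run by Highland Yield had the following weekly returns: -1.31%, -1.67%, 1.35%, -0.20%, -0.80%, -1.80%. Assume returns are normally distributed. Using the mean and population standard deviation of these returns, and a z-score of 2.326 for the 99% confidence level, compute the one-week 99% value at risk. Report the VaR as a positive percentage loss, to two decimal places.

3.25

r̄ = (-1.31 − 1.67 + 1.35 − 0.2 − 0.8 − 1.8) / 6 = -0.7383%
Σ(r − r̄)² = (-1.31 − (-0.7383))² + (-1.67 − (-0.7383))² + … = 6.9767
population σ = √(6.9767 / 6) = √1.1628 = 1.0783%
VaR = −(r̄ − z·σ) = −(-0.7383 − 2.326 × 1.0783) = −(-3.2464) = 3.2464%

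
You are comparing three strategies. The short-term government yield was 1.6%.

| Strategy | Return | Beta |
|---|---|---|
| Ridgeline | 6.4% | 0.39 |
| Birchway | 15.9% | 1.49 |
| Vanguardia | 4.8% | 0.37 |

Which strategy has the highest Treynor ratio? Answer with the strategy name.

Ridgeline

Ridgeline: Treynor = (6.4% − 1.6%) / 0.39 = 12.308
Birchway: Treynor = (15.9% − 1.6%) / 1.49 = 9.597
Vanguardia: Treynor = (4.8% − 1.6%) / 0.37 = 8.649
Highest: Ridgeline (12.308).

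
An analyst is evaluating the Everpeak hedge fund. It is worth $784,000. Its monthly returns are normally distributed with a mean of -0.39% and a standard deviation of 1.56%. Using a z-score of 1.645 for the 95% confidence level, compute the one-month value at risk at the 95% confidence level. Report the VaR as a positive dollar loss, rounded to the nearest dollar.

$23,177

Return at the 95% tail: μ − z·σ = -0.39% − 1.645 × 1.56% = -0.39 − 2.5662 = -2.9562%
VaR = −(-2.9562%) × $784,000 = 2.9562% × $784,000 = $23,177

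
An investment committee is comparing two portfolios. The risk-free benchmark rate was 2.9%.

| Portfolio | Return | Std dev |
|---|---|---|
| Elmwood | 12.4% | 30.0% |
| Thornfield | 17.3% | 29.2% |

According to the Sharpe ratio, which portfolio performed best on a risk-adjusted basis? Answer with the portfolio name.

Elmwood: Sharpe ratio = (12.4% − 2.9%) / 30.0% = 0.317
Thornfield: Sharpe ratio = (17.3% − 2.9%) / 29.2% = 0.493
Highest: Thornfield (0.493).

Thornfield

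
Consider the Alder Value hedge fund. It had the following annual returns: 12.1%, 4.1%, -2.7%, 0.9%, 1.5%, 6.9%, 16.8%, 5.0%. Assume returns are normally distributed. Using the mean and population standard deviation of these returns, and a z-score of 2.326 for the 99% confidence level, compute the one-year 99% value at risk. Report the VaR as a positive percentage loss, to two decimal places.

r̄ = (12.1 + 4.1 − 2.7 + 0.9 + 1.5 + 6.9 + 16.8 + 5) / 8 = 44.60 / 8 = 5.5750%
Population std dev = √[279.7750 / 8] = 5.9137%
VaR = −(r̄ − z·σ) = −(5.5750 − 2.326 × 5.9137) = −(-8.1803) = 8.1803%

8.18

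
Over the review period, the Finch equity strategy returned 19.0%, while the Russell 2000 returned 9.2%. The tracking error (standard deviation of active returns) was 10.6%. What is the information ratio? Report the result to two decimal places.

0.92

IR = (Rp − Rb) / TE = (19.0% − 9.2%) / 10.6% = 9.80% / 10.6% = 0.9245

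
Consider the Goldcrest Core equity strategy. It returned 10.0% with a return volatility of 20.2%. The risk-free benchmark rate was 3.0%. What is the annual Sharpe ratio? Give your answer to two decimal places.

Sharpe = (Rp − Rf) / σp = (10.0% − 3.0%) / 20.2% = 7.00% / 20.2% = 0.3465

0.35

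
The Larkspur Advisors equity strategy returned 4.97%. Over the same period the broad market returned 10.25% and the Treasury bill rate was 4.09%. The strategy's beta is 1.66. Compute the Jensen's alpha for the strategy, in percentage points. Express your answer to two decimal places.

-9.35

CAPM expected return = Rf + β(Rm − Rf) = 4.09% + 1.66 × (10.25% − 4.09%) = 4.09 + 1.66 × 6.16 = 14.3156%
Jensen's α = Rp − E[R] = 4.97% − 14.3156% = -9.3456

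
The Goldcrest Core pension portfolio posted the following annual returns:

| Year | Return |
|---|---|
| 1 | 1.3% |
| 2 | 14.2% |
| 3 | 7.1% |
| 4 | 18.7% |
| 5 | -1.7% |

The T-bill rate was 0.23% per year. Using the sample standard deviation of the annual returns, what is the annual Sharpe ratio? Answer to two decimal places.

0.90

r̄ = (1.3 + 14.2 + 7.1 + 18.7 − 1.7) / 5 = 39.60 / 5 = 7.9200%
Sample std dev = √[292.6880 / 4] = 8.5541%
Sharpe = (r̄ − rf) / σ = (7.9200 − 0.23) / 8.5541 = 7.6900 / 8.5541 = 0.8990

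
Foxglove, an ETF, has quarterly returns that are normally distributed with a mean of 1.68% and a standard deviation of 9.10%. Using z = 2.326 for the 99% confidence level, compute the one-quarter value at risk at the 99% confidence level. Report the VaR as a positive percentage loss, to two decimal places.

VaR (as % loss) = −(μ − z·σ) = −(1.68% − 2.326 × 9.10%) = −(-19.4866%) = 19.4866%

19.49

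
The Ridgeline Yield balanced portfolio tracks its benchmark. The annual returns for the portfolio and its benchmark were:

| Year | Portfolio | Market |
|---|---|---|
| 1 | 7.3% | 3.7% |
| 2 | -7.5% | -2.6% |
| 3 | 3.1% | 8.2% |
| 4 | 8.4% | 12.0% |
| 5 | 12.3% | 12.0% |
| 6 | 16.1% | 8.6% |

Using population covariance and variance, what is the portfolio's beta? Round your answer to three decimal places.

r̄p = 6.6167%,  r̄m = 6.9833%
Cov = Σ(rp − r̄p)(rm − r̄m) / 6 = 30.2586
Var(rm) = Σ(rm − r̄m)² / 6 = 26.1747
β = Cov / Var = 30.2586 / 26.1747 = 1.1560

1.156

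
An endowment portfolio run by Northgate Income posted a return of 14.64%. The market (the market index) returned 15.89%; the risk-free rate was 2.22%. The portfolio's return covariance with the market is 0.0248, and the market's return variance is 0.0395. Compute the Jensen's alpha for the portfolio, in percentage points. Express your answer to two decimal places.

3.84

β = Cov / Var = 0.0248 / 0.0395 = 0.6278
E[R] = Rf + β(Rm − Rf) = 2.22% + 0.6278 × (15.89% − 2.22%) = 10.8020%
α = Rp − E[R] = 14.64% − 10.8020% = 3.8380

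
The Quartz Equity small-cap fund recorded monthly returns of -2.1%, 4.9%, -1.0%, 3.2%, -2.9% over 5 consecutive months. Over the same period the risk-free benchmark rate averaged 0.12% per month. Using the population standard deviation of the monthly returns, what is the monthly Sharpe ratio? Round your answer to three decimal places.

0.098

Mean return r̄ = 2.10 / 5 = 0.4200%
Σ(r − r̄)² = (-2.1 − 0.4200)² + (4.9 − 0.4200)² + … = 47.1880
population σ = √(47.1880 / 5) = √9.4376 = 3.0721%
Sharpe = (r̄ − rf) / σ = (0.4200 − 0.12) / 3.0721 = 0.3000 / 3.0721 = 0.0977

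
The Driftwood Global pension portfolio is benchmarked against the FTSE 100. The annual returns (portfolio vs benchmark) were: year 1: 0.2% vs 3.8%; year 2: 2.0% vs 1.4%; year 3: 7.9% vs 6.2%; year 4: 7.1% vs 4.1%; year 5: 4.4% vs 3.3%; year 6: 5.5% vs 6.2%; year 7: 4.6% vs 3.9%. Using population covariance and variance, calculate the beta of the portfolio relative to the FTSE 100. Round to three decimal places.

r̄p = 4.5286%,  r̄m = 4.1286%
Cov = Σ(rp − r̄p)(rm − r̄m) / 7 = 2.4763
Var(rm) = Σ(rm − r̄m)² / 7 = 2.4106
β = Cov / Var = 2.4763 / 2.4106 = 1.0273

1.027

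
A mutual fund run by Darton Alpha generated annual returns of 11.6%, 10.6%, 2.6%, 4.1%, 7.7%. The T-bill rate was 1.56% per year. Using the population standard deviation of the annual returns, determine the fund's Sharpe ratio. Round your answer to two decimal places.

μ = (11.6 + 10.6 + 2.6 + 4.1 + 7.7) / 5 = 7.3200%
Σ(r − μ)² = (11.6 − 7.3200)² + (10.6 − 7.3200)² + … = 61.8680
σ = √[61.8680 / 5] = 3.5176%
Sharpe = (μ − rf) / σ = (7.3200 − 1.56) / 3.5176 = 5.7600 / 3.5176 = 1.6375

1.64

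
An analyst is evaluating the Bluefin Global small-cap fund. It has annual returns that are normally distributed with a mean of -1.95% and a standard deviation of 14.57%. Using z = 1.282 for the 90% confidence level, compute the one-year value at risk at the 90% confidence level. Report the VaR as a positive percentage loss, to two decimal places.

VaR (as % loss) = −(μ − z·σ) = −(-1.95% − 1.282 × 14.57%) = −(-20.62874%) = 20.62874%

20.63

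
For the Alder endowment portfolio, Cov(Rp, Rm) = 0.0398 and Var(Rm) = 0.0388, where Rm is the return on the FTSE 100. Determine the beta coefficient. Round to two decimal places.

1.03

β = Cov(Rp, Rm) / Var(Rm) = 0.0398 / 0.0388 = 1.0258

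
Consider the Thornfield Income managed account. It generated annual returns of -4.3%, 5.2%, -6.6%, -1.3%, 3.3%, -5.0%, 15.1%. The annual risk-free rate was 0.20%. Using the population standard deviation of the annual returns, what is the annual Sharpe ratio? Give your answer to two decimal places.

0.10

r̄ = (-4.3 + 5.2 − 6.6 − 1.3 + 3.3 − 5 + 15.1) / 7 = 6.40 / 7 = 0.9143%
Population std dev = √[348.8286 / 7] = 7.0592%
Sharpe = (r̄ − rf) / σ = (0.9143 − 0.2) / 7.0592 = 0.7143 / 7.0592 = 0.1012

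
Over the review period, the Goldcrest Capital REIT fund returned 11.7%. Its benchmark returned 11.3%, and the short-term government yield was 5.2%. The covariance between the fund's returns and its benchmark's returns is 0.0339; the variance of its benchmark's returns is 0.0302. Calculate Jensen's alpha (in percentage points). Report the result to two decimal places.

-0.35

β = Cov / Var = 0.0339 / 0.0302 = 1.1225
E[R] = Rf + β(Rm − Rf) = 5.2% + 1.1225 × (11.3% − 5.2%) = 12.0473%
α = Rp − E[R] = 11.7% − 12.0473% = -0.3473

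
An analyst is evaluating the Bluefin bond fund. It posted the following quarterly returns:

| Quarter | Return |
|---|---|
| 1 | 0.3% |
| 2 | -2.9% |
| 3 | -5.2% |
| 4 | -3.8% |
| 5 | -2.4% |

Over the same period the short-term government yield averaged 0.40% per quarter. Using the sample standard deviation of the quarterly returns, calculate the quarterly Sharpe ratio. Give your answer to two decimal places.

Mean return μ = -14.00 / 5 = -2.8000%
Sample std dev = √[16.5400 / 4] = 2.0335%
Sharpe = (μ − rf) / σ = (-2.8000 − 0.4) / 2.0335 = -3.2000 / 2.0335 = -1.5736

-1.57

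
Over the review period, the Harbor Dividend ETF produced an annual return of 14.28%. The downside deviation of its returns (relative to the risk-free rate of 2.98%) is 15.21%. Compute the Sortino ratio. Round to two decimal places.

0.74

Sortino = (Rp − Rf) / σd = (14.28% − 2.98%) / 15.21% = 11.30% / 15.21% = 0.7429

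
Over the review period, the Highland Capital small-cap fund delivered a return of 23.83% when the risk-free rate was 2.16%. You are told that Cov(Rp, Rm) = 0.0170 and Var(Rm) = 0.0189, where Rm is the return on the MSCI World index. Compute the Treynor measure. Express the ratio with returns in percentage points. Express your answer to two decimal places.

24.09

β = Cov / Var = 0.0170 / 0.0189 = 0.8995
Treynor = (Rp − Rf) / β = (23.83% − 2.16%) / 0.8995 = 21.67 / 0.8995 = 24.0912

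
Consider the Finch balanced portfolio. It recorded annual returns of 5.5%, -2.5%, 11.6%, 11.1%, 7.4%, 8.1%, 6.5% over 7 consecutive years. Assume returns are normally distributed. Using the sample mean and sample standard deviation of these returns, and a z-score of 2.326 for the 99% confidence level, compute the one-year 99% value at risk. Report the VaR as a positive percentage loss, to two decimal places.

r̄ = (5.5 − 2.5 + 11.6 + 11.1 + 7.4 + 8.1 + 6.5) / 7 = 47.70 / 7 = 6.8143%
Sample std dev = √[131.8486 / 6] = 4.6877%
VaR = −(r̄ − z·σ) = −(6.8143 − 2.326 × 4.6877) = −(-4.0893) = 4.0893%

4.09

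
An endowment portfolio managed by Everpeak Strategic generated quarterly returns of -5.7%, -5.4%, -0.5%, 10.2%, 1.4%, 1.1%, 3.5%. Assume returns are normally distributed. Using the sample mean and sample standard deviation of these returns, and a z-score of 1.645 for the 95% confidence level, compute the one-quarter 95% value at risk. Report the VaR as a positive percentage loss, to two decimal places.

Mean return μ = 4.60 / 7 = 0.6571%
Sample std dev = √[178.3371 / 6] = 5.4519%
VaR = −(μ − z·σ) = −(0.6571 − 1.645 × 5.4519) = −(-8.3113) = 8.3113%

8.31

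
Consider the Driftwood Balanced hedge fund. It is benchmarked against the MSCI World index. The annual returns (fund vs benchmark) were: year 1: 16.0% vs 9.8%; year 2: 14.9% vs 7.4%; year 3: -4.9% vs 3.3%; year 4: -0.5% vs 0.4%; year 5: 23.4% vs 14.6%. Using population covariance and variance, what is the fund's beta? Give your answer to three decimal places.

1.994

r̄p = 9.7800%,  r̄m = 7.1000%
Cov = Σ(rp − r̄p)(rm − r̄m) / 5 = 49.0280
Var(rm) = Σ(rm − r̄m)² / 5 = 24.5920
β = Cov / Var = 49.0280 / 24.5920 = 1.9937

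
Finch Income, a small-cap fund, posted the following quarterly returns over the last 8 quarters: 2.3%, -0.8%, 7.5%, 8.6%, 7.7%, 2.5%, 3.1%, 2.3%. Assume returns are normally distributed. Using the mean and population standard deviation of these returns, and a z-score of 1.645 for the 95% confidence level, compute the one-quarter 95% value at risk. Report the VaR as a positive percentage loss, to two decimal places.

r̄ = (2.3 − 0.8 + 7.5 + 8.6 + 7.7 + 2.5 + 3.1 + 2.3) / 8 = 33.20 / 8 = 4.1500%
Σ(r − r̄)² = 78.8000; population σ = √(78.8000/8) = 3.1385%
VaR = −(r̄ − z·σ) = −(4.1500 − 1.645 × 3.1385) = −(-1.0128) = 1.0128%

1.01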